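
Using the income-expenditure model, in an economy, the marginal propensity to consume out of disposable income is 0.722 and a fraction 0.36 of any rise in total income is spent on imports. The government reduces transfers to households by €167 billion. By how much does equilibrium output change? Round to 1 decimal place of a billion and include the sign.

The transfer change shifts disposable income by −€167 billion, so first-round consumption changes by c·ΔTR = 0.722 × (−€167 billion) = −€120.574 billion.
Expenditure multiplier = 1/(1 − c + m) = 1/(1 − 0.722 + 0.36) = 1/0.638 ≈ 1.567.
The transfer multiplier is c × k ≈ 1.132, so ΔY = k × (c·ΔTR) = (−€120.574 billion) / 0.638 ≈ −€189 billion.

−€189.0 billion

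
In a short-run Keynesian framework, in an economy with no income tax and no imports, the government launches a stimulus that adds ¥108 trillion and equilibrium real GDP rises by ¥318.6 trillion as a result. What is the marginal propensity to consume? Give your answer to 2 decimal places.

0.66

Implied spending multiplier k = ΔY/ΔG = 318.6/108 = 2.95.
Since k = 1/(1 − MPC), MPC = 1 − 1/k = 1 − ΔG/ΔY = 1 − 108/318.6 ≈ 0.66.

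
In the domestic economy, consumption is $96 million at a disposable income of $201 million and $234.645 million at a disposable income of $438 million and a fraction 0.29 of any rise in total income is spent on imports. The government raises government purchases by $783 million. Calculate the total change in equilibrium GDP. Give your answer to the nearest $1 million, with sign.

+$1,111 million

MPC = ΔC/ΔYd = (234.645 − 96)/(438 − 201) = 138.645/237 = 0.585.
Spending multiplier = 1/(1 − c + m) = 1/(1 − 0.585 + 0.29) = 1/0.705 ≈ 1.418.
ΔY = k × ΔG = (+$783 million) / 0.705 ≈ +$1,111 million.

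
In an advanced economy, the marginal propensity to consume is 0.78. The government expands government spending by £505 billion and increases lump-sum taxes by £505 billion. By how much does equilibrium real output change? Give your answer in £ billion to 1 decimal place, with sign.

+£505.0 billion

Expenditure multiplier = 1/(1 − MPC) = 1/(1 − 0.78) = 1/0.22 ≈ 4.545.
ΔG contributes k·ΔG = (+£505 billion) / 0.22 ≈ +£2,295.5 billion.
ΔT of +£505 billion changes first-round spending by −c·ΔT = −£393.9 billion, contributing k·(−c·ΔT) = (−£393.9 billion) / 0.22 ≈ −£1,790.5 billion.
With ΔG = ΔT and no other leakages, the balanced-budget multiplier is 1, so ΔY = ΔG = +£505 billion.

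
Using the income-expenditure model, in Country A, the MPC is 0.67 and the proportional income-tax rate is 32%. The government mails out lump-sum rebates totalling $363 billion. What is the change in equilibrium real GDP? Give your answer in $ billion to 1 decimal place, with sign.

A lump-sum tax change of −$363 billion shifts disposable income by +$363 billion; first-round consumption changes by −c × ΔT = −0.67 × (−$363 billion) = +$243.21 billion.
Expenditure multiplier = 1/(1 − c(1−t)) = 1/(1 − 0.67×0.68) = 1/0.5444 ≈ 1.837.
The tax multiplier is −c × k ≈ −1.231, so ΔY = k × (−c·ΔT) = (+$243.21 billion) / 0.5444 ≈ +$446.7 billion.

+$446.7 billion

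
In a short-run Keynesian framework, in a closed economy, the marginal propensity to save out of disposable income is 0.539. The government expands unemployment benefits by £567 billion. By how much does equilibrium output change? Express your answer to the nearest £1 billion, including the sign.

+£485 billion

MPC = 1 − MPS = 1 − 0.539 = 0.461.
The transfer change shifts disposable income by +£567 billion, so first-round consumption changes by c·ΔTR = 0.461 × (+£567 billion) = +£261.387 billion.
Expenditure multiplier = 1/(1 − MPC) = 1/(1 − 0.461) = 1/0.539 ≈ 1.855.
The transfer multiplier is c × k ≈ 0.855, so ΔY = k × (c·ΔTR) = (+£261.387 billion) / 0.539 ≈ +£485 billion.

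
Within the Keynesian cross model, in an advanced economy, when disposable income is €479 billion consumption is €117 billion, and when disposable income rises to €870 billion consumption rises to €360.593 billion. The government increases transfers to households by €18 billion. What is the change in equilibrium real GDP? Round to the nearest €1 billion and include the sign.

MPC = ΔC/ΔYd = (360.593 − 117)/(870 − 479) = 243.593/391 = 0.623.
The transfer change shifts disposable income by +€18 billion, so first-round consumption changes by c·ΔTR = 0.623 × (+€18 billion) = +€11.214 billion.
Expenditure multiplier = 1/(1 − MPC) = 1/(1 − 0.623) = 1/0.377 ≈ 2.653.
The transfer multiplier is c × k ≈ 1.653, so ΔY = k × (c·ΔTR) = (+€11.214 billion) / 0.377 ≈ +€30 billion.

+€30 billion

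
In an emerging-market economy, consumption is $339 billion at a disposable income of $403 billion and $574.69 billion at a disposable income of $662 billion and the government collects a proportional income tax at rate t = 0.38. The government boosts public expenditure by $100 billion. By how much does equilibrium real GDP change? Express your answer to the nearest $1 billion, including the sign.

MPC = ΔC/ΔYd = (574.69 − 339)/(662 − 403) = 235.69/259 = 0.91.
Expenditure multiplier = 1/(1 − c(1−t)) = 1/(1 − 0.91×0.62) = 1/0.4358 ≈ 2.295.
ΔY = k × ΔG = (+$100 billion) / 0.4358 ≈ +$229 billion.

+$229 billion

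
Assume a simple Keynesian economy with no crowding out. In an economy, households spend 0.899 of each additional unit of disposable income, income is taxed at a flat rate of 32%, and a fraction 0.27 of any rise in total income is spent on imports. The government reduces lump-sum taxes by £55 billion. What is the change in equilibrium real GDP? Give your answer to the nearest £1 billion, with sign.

A lump-sum tax change of −£55 billion shifts disposable income by +£55 billion; first-round consumption changes by −c × ΔT = −0.899 × (−£55 billion) = +£49.445 billion.
Expenditure multiplier = 1/(1 − c(1−t) + m) = 1/(1 − 0.899×0.68 + 0.27) = 1/0.65868 ≈ 1.518.
The tax multiplier is −c × k ≈ −1.365, so ΔY = k × (−c·ΔT) = (+£49.445 billion) / 0.65868 ≈ +£75 billion.

+£75 billion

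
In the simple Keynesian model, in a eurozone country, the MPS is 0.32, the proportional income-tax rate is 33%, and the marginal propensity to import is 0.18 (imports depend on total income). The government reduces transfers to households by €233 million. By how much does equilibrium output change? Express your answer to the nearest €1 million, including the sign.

−€219 million

MPC = 1 − MPS = 1 − 0.32 = 0.68.
The transfer change shifts disposable income by −€233 million, so first-round consumption changes by c·ΔTR = 0.68 × (−€233 million) = −€158.44 million.
Expenditure multiplier = 1/(1 − c(1−t) + m) = 1/(1 − 0.68×0.67 + 0.18) = 1/0.7244 ≈ 1.38.
The transfer multiplier is c × k ≈ 0.939, so ΔY = k × (c·ΔTR) = (−€158.44 million) / 0.7244 ≈ −€219 million.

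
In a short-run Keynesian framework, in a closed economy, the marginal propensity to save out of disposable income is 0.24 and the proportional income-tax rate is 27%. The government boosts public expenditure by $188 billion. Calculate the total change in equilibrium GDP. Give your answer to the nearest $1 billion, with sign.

MPC = 1 − MPS = 1 − 0.24 = 0.76.
Government-spending multiplier = 1/(1 − c(1−t)) = 1/(1 − 0.76×0.73) = 1/0.4452 ≈ 2.246.
ΔY = k × ΔG = (+$188 billion) / 0.4452 ≈ +$422 billion.

+$422 billion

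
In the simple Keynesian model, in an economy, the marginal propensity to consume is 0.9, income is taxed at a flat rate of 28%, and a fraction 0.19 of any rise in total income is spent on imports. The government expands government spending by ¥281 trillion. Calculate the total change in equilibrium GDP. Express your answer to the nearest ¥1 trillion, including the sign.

Expenditure multiplier = 1/(1 − c(1−t) + m) = 1/(1 − 0.9×0.72 + 0.19) = 1/0.542 ≈ 1.845.
ΔY = k × ΔG = (+¥281 trillion) / 0.542 ≈ +¥518 trillion.

+¥518 trillion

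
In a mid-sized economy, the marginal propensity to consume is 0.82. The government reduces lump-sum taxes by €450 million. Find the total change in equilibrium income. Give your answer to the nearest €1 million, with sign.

A lump-sum tax change of −€450 million shifts disposable income by +€450 million; first-round consumption changes by −c × ΔT = −0.82 × (−€450 million) = +€369 million.
Expenditure multiplier = 1/(1 − MPC) = 1/(1 − 0.82) = 1/0.18 ≈ 5.556.
The tax multiplier is −c × k ≈ −4.556, so ΔY = k × (−c·ΔT) = (+€369 million) / 0.18 = +€2,050 million.

+€2,050 million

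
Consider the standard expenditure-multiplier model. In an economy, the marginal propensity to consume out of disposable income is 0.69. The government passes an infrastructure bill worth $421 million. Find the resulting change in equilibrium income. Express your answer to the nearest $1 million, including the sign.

Spending multiplier = 1/(1 − MPC) = 1/(1 − 0.69) = 1/0.31 ≈ 3.226.
ΔY = k × ΔG = (+$421 million) / 0.31 ≈ +$1,358 million.

+$1,358 million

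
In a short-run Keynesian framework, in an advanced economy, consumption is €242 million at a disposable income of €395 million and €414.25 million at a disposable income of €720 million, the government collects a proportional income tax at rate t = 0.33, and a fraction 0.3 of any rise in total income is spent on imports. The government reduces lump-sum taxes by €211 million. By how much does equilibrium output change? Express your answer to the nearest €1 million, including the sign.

MPC = ΔC/ΔYd = (414.25 − 242)/(720 − 395) = 172.25/325 = 0.53.
A lump-sum tax change of −€211 million shifts disposable income by +€211 million; first-round consumption changes by −c × ΔT = −0.53 × (−€211 million) = +€111.83 million.
Expenditure multiplier = 1/(1 − c(1−t) + m) = 1/(1 − 0.53×0.67 + 0.3) = 1/0.9449 ≈ 1.058.
The tax multiplier is −c × k ≈ −0.561, so ΔY = k × (−c·ΔT) = (+€111.83 million) / 0.9449 ≈ +€118 million.

+€118 million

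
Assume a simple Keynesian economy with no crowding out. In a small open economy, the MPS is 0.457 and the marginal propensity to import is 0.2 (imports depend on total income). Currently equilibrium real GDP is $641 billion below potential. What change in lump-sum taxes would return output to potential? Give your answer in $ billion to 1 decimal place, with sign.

MPC = 1 − MPS = 1 − 0.457 = 0.543.
Spending multiplier = 1/(1 − c + m) = 1/(1 − 0.543 + 0.2) = 1/0.657 ≈ 1.522.
Tax multiplier = −c·k = −0.543/0.657 ≈ −0.826. Need ΔY = +$641 billion, so ΔT = ΔY/(−c·k) = −(+$641 billion) × 0.657 / 0.543 ≈ −$775.6 billion.
The government should cut lump-sum taxes by $775.6 billion.

−$775.6 billion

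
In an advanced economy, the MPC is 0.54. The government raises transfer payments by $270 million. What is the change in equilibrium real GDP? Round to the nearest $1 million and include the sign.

The transfer change shifts disposable income by +$270 million, so first-round consumption changes by c·ΔTR = 0.54 × (+$270 million) = +$145.8 million.
Expenditure multiplier = 1/(1 − MPC) = 1/(1 − 0.54) = 1/0.46 ≈ 2.174.
The transfer multiplier is c × k ≈ 1.174, so ΔY = k × (c·ΔTR) = (+$145.8 million) / 0.46 ≈ +$317 million.

+$317 million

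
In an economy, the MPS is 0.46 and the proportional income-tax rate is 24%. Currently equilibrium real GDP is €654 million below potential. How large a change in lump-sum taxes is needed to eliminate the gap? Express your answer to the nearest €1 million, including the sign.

−€714 million

MPC = 1 − MPS = 1 − 0.46 = 0.54.
Spending multiplier = 1/(1 − c(1−t)) = 1/(1 − 0.54×0.76) = 1/0.5896 ≈ 1.696.
Tax multiplier = −c·k = −0.54/0.5896 ≈ −0.916. Need ΔY = +€654 million, so ΔT = ΔY/(−c·k) = −(+€654 million) × 0.5896 / 0.54 ≈ −€714 million.
The government should cut lump-sum taxes by €714 million.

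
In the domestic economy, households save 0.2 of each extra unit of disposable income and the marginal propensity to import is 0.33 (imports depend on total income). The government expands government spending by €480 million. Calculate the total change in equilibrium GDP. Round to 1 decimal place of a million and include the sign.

+€905.7 million

MPC = 1 − MPS = 1 − 0.2 = 0.8.
Spending multiplier = 1/(1 − c + m) = 1/(1 − 0.8 + 0.33) = 1/0.53 ≈ 1.887.
ΔY = k × ΔG = (+€480 million) / 0.53 ≈ +€905.7 million.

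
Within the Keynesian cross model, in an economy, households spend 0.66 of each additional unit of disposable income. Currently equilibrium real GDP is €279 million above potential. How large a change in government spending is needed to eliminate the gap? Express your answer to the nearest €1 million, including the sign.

Spending multiplier = 1/(1 − MPC) = 1/(1 − 0.66) = 1/0.34 ≈ 2.941.
Need ΔY = −€279 million, so ΔG = ΔY/k = (−€279 million) × 0.34 ≈ −€95 million.
The government should cut government spending by €95 million.

−€95 million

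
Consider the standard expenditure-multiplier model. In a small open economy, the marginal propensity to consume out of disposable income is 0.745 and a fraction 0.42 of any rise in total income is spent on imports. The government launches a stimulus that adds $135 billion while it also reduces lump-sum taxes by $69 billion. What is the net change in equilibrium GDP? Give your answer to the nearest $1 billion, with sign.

Expenditure multiplier = 1/(1 − c + m) = 1/(1 − 0.745 + 0.42) = 1/0.675 ≈ 1.481.
ΔG contributes k·ΔG = (+$135 billion) / 0.675 = +$200 billion.
ΔT of −$69 billion changes first-round spending by −c·ΔT = +$51.405 billion, contributing k·(−c·ΔT) = (+$51.405 billion) / 0.675 ≈ +$76.2 billion.
Net ΔY = k(ΔG − c·ΔT) = (+$186.405 billion) / 0.675 ≈ +$276 billion.

+$276 billion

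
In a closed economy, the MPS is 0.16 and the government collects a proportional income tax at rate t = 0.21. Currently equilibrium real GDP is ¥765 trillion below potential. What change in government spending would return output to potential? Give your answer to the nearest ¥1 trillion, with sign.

MPC = 1 − MPS = 1 − 0.16 = 0.84.
Spending multiplier = 1/(1 − c(1−t)) = 1/(1 − 0.84×0.79) = 1/0.3364 ≈ 2.973.
Need ΔY = +¥765 trillion, so ΔG = ΔY/k = (+¥765 trillion) × 0.3364 ≈ +¥257 trillion.
The government should increase government spending by ¥257 trillion.

+¥257 trillion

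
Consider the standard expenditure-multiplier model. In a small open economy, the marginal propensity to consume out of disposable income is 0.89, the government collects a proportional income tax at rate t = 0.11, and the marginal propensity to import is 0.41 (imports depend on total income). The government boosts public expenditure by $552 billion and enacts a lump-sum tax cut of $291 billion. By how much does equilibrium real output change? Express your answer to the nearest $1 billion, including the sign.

Expenditure multiplier = 1/(1 − c(1−t) + m) = 1/(1 − 0.89×0.89 + 0.41) = 1/0.6179 ≈ 1.618.
ΔG contributes k·ΔG = (+$552 billion) / 0.6179 ≈ +$893.3 billion.
ΔT of −$291 billion changes first-round spending by −c·ΔT = +$258.99 billion, contributing k·(−c·ΔT) = (+$258.99 billion) / 0.6179 ≈ +$419.1 billion.
Net ΔY = k(ΔG − c·ΔT) = (+$810.99 billion) / 0.6179 ≈ +$1,312 billion.

+$1,312 billion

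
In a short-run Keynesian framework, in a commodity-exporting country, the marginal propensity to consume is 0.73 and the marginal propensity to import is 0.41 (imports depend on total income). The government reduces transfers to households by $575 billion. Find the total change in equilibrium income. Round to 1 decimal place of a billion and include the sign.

The transfer change shifts disposable income by −$575 billion, so first-round consumption changes by c·ΔTR = 0.73 × (−$575 billion) = −$419.75 billion.
Expenditure multiplier = 1/(1 − c + m) = 1/(1 − 0.73 + 0.41) = 1/0.68 ≈ 1.471.
The transfer multiplier is c × k ≈ 1.074, so ΔY = k × (c·ΔTR) = (−$419.75 billion) / 0.68 ≈ −$617.3 billion.

−$617.3 billion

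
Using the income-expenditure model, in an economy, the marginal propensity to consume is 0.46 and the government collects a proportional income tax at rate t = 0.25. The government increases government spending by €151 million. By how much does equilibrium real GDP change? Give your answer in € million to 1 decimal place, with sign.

+€230.5 million

Government-spending multiplier = 1/(1 − c(1−t)) = 1/(1 − 0.46×0.75) = 1/0.655 ≈ 1.527.
ΔY = k × ΔG = (+€151 million) / 0.655 ≈ +€230.5 million.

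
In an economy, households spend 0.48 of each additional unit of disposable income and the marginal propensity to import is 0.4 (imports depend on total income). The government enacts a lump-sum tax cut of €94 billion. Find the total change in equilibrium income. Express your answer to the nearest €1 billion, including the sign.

A lump-sum tax change of −€94 billion shifts disposable income by +€94 billion; first-round consumption changes by −c × ΔT = −0.48 × (−€94 billion) = +€45.12 billion.
Expenditure multiplier = 1/(1 − c + m) = 1/(1 − 0.48 + 0.4) = 1/0.92 ≈ 1.087.
The tax multiplier is −c × k ≈ −0.522, so ΔY = k × (−c·ΔT) = (+€45.12 billion) / 0.92 ≈ +€49 billion.

+€49 billion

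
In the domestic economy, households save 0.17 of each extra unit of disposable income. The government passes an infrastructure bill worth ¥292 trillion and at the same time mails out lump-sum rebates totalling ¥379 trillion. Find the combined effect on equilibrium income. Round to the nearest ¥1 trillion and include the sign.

MPC = 1 − MPS = 1 − 0.17 = 0.83.
Expenditure multiplier = 1/(1 − MPC) = 1/(1 − 0.83) = 1/0.17 ≈ 5.882.
ΔG contributes k·ΔG = (+¥292 trillion) / 0.17 ≈ +¥1,717.6 trillion.
ΔT of −¥379 trillion changes first-round spending by −c·ΔT = +¥314.57 trillion, contributing k·(−c·ΔT) = (+¥314.57 trillion) / 0.17 ≈ +¥1,850.4 trillion.
Net ΔY = k(ΔG − c·ΔT) = (+¥606.57 trillion) / 0.17 ≈ +¥3,568 trillion.

+¥3,568 trillion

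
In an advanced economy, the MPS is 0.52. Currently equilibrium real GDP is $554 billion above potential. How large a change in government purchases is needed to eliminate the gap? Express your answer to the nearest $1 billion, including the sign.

MPC = 1 − MPS = 1 − 0.52 = 0.48.
Spending multiplier = 1/(1 − MPC) = 1/(1 − 0.48) = 1/0.52 ≈ 1.923.
Need ΔY = −$554 billion, so ΔG = ΔY/k = (−$554 billion) × 0.52 ≈ −$288 billion.
The government should cut government purchases by $288 billion.

−$288 billion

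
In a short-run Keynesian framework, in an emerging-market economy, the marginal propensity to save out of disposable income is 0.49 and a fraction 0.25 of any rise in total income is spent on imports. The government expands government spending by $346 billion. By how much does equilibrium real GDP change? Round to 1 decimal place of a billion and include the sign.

+$467.6 billion

MPC = 1 − MPS = 1 − 0.49 = 0.51.
Expenditure multiplier = 1/(1 − c + m) = 1/(1 − 0.51 + 0.25) = 1/0.74 ≈ 1.351.
ΔY = k × ΔG = (+$346 billion) / 0.74 ≈ +$467.6 billion.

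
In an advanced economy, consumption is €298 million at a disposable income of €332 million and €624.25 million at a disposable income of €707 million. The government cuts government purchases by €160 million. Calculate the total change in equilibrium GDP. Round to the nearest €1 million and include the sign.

MPC = ΔC/ΔYd = (624.25 − 298)/(707 − 332) = 326.25/375 = 0.87.
Government-spending multiplier = 1/(1 − MPC) = 1/(1 − 0.87) = 1/0.13 ≈ 7.692.
ΔY = k × ΔG = (−€160 million) / 0.13 ≈ −€1,231 million.

−€1,231 million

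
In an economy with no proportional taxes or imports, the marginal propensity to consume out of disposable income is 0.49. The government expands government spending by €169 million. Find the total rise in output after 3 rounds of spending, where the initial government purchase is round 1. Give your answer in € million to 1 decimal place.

€292.4 million

Round 1 adds ΔG = €169 million; each later round is MPC = 0.49 times the previous.
After 3 rounds: 169 + 82.81 + 40.5769 = ΔG·(1 − c^3)/(1 − c) = 169 × (1 − 0.117649)/0.51 ≈ €292.4 million.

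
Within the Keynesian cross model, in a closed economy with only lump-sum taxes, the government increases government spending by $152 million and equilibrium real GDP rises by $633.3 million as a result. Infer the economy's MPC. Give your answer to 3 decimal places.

Implied spending multiplier k = ΔY/ΔG = 633.3/152 ≈ 4.1664.
Since k = 1/(1 − MPC), MPC = 1 − 1/k = 1 − ΔG/ΔY = 1 − 152/633.3 ≈ 0.760.

0.760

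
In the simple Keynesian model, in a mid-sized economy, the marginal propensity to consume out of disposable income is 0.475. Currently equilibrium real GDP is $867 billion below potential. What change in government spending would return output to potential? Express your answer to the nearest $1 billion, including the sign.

+$455 billion

Spending multiplier = 1/(1 − MPC) = 1/(1 − 0.475) = 1/0.525 ≈ 1.905.
Need ΔY = +$867 billion, so ΔG = ΔY/k = (+$867 billion) × 0.525 ≈ +$455 billion.
The government should increase government spending by $455 billion.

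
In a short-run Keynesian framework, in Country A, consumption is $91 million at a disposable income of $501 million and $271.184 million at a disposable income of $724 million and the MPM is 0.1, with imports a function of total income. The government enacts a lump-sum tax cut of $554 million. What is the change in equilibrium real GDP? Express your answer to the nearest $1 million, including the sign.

MPC = ΔC/ΔYd = (271.184 − 91)/(724 − 501) = 180.184/223 = 0.808.
A lump-sum tax change of −$554 million shifts disposable income by +$554 million; first-round consumption changes by −c × ΔT = −0.808 × (−$554 million) = +$447.632 million.
Expenditure multiplier = 1/(1 − c + m) = 1/(1 − 0.808 + 0.1) = 1/0.292 ≈ 3.425.
The tax multiplier is −c × k ≈ −2.767, so ΔY = k × (−c·ΔT) = (+$447.632 million) / 0.292 ≈ +$1,533 million.

+$1,533 million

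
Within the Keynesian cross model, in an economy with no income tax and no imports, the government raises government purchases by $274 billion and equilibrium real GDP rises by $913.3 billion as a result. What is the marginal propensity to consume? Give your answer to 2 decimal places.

0.70

Implied spending multiplier k = ΔY/ΔG = 913.3/274 ≈ 3.3332.
Since k = 1/(1 − MPC), MPC = 1 − 1/k = 1 − ΔG/ΔY = 1 − 274/913.3 ≈ 0.70.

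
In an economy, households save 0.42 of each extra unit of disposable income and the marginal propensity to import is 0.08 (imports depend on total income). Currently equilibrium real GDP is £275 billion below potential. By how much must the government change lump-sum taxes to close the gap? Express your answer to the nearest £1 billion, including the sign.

MPC = 1 − MPS = 1 − 0.42 = 0.58.
Spending multiplier = 1/(1 − c + m) = 1/(1 − 0.58 + 0.08) = 1/0.5 = 2.
Tax multiplier = −c·k = −0.58/0.5 = −1.16. Need ΔY = +£275 billion, so ΔT = ΔY/(−c·k) = −(+£275 billion) × 0.5 / 0.58 ≈ −£237 billion.
The government should cut lump-sum taxes by £237 billion.

−£237 billion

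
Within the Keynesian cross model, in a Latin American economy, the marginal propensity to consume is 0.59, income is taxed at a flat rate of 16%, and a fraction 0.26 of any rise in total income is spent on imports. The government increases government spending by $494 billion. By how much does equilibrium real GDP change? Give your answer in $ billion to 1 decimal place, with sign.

Government-spending multiplier = 1/(1 − c(1−t) + m) = 1/(1 − 0.59×0.84 + 0.26) = 1/0.7644 ≈ 1.308.
ΔY = k × ΔG = (+$494 billion) / 0.7644 ≈ +$646.3 billion.

+$646.3 billion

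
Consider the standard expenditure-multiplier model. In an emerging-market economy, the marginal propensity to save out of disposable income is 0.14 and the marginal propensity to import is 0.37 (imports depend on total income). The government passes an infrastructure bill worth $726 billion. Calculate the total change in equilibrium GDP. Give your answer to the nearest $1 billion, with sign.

MPC = 1 − MPS = 1 − 0.14 = 0.86.
Government-spending multiplier = 1/(1 − c + m) = 1/(1 − 0.86 + 0.37) = 1/0.51 ≈ 1.961.
ΔY = k × ΔG = (+$726 billion) / 0.51 ≈ +$1,424 billion.

+$1,424 billion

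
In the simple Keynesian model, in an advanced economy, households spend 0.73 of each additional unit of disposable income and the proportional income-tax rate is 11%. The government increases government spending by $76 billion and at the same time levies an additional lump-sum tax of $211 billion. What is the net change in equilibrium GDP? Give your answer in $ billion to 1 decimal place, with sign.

−$222.8 billion

Expenditure multiplier = 1/(1 − c(1−t)) = 1/(1 − 0.73×0.89) = 1/0.3503 ≈ 2.855.
ΔG contributes k·ΔG = (+$76 billion) / 0.3503 ≈ +$217 billion.
ΔT of +$211 billion changes first-round spending by −c·ΔT = −$154.03 billion, contributing k·(−c·ΔT) = (−$154.03 billion) / 0.3503 ≈ −$439.7 billion.
Net ΔY = k(ΔG − c·ΔT) = (−$78.03 billion) / 0.3503 ≈ −$222.8 billion.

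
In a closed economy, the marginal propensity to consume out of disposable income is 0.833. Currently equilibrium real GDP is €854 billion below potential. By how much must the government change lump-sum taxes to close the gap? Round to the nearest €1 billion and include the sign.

Spending multiplier = 1/(1 − MPC) = 1/(1 − 0.833) = 1/0.167 ≈ 5.988.
Tax multiplier = −c·k = −0.833/0.167 ≈ −4.988. Need ΔY = +€854 billion, so ΔT = ΔY/(−c·k) = −(+€854 billion) × 0.167 / 0.833 ≈ −€171 billion.
The government should cut lump-sum taxes by €171 billion.

−€171 billion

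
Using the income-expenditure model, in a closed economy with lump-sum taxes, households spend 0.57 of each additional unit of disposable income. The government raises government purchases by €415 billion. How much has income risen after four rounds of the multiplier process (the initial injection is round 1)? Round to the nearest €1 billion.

€863 billion

Round 1 adds ΔG = €415 billion; each later round is MPC = 0.57 times the previous.
After 4 rounds: 415 + 236.55 + 134.8335 + 76.855095 = ΔG·(1 − c^4)/(1 − c) = 415 × (1 − 0.10556001)/0.43 ≈ €863 billion.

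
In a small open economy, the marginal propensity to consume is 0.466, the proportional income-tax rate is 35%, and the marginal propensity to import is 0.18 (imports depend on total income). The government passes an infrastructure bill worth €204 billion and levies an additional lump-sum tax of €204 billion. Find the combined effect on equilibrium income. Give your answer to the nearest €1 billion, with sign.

+€124 billion

Expenditure multiplier = 1/(1 − c(1−t) + m) = 1/(1 − 0.466×0.65 + 0.18) = 1/0.8771 ≈ 1.14.
ΔG contributes k·ΔG = (+€204 billion) / 0.8771 ≈ +€232.6 billion.
ΔT of +€204 billion changes first-round spending by −c·ΔT = −€95.064 billion, contributing k·(−c·ΔT) = (−€95.064 billion) / 0.8771 ≈ −€108.4 billion.
Net ΔY = k(ΔG − c·ΔT) = (+€108.936 billion) / 0.8771 ≈ +€124 billion.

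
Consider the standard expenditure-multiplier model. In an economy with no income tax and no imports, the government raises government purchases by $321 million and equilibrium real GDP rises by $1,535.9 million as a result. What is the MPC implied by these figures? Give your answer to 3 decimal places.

Implied spending multiplier k = ΔY/ΔG = 1,535.9/321 ≈ 4.7847.
Since k = 1/(1 − MPC), MPC = 1 − 1/k = 1 − ΔG/ΔY = 1 − 321/1,535.9 ≈ 0.791.

0.791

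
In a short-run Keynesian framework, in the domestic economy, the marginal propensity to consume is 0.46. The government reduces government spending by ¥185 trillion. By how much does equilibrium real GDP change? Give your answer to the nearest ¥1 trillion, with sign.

Expenditure multiplier = 1/(1 − MPC) = 1/(1 − 0.46) = 1/0.54 ≈ 1.852.
ΔY = k × ΔG = (−¥185 trillion) / 0.54 ≈ −¥343 trillion.

−¥343 trillion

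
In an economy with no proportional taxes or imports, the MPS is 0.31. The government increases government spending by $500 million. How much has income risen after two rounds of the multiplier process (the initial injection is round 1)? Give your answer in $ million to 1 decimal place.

$845.0 million

MPC = 1 − MPS = 1 − 0.31 = 0.69.
Round 1 adds ΔG = $500 million; each later round is MPC = 0.69 times the previous.
After 2 rounds: 500 + 345 = ΔG·(1 − c^2)/(1 − c) = 500 × (1 − 0.4761)/0.31 = $845 million.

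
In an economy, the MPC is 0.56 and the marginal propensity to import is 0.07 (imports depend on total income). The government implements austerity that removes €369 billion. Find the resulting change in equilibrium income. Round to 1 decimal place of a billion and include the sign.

Government-spending multiplier = 1/(1 − c + m) = 1/(1 − 0.56 + 0.07) = 1/0.51 ≈ 1.961.
ΔY = k × ΔG = (−€369 billion) / 0.51 ≈ −€723.5 billion.

−€723.5 billion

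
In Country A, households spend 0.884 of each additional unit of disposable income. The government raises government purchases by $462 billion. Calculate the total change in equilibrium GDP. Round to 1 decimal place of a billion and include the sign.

Expenditure multiplier = 1/(1 − MPC) = 1/(1 − 0.884) = 1/0.116 ≈ 8.621.
ΔY = k × ΔG = (+$462 billion) / 0.116 ≈ +$3,982.8 billion.

+$3,982.8 billion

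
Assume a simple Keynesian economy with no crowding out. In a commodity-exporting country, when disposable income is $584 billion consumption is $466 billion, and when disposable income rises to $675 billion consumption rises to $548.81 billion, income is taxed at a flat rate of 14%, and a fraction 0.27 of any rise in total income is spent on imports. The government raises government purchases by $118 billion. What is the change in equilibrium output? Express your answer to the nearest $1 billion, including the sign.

+$242 billion

MPC = ΔC/ΔYd = (548.81 − 466)/(675 − 584) = 82.81/91 = 0.91.
Government-spending multiplier = 1/(1 − c(1−t) + m) = 1/(1 − 0.91×0.86 + 0.27) = 1/0.4874 ≈ 2.052.
ΔY = k × ΔG = (+$118 billion) / 0.4874 ≈ +$242 billion.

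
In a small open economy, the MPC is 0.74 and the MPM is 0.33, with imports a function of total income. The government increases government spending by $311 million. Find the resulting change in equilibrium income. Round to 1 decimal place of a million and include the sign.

Expenditure multiplier = 1/(1 − c + m) = 1/(1 − 0.74 + 0.33) = 1/0.59 ≈ 1.695.
ΔY = k × ΔG = (+$311 million) / 0.59 ≈ +$527.1 million.

+$527.1 million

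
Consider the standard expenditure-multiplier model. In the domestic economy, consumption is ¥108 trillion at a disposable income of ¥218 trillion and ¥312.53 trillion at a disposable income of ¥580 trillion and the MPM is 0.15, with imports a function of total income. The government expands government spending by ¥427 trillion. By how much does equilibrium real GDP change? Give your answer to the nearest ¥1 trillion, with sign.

MPC = ΔC/ΔYd = (312.53 − 108)/(580 − 218) = 204.53/362 = 0.565.
Government-spending multiplier = 1/(1 − c + m) = 1/(1 − 0.565 + 0.15) = 1/0.585 ≈ 1.709.
ΔY = k × ΔG = (+¥427 trillion) / 0.585 ≈ +¥730 trillion.

+¥730 trillion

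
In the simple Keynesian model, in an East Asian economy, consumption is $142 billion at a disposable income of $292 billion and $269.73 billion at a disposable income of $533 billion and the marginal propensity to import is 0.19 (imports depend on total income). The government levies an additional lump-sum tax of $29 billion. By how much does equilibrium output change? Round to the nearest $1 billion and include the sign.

−$23 billion

MPC = ΔC/ΔYd = (269.73 − 142)/(533 − 292) = 127.73/241 = 0.53.
A lump-sum tax change of +$29 billion shifts disposable income by −$29 billion; first-round consumption changes by −c × ΔT = −0.53 × (+$29 billion) = −$15.37 billion.
Expenditure multiplier = 1/(1 − c + m) = 1/(1 − 0.53 + 0.19) = 1/0.66 ≈ 1.515.
The tax multiplier is −c × k ≈ −0.803, so ΔY = k × (−c·ΔT) = (−$15.37 billion) / 0.66 ≈ −$23 billion.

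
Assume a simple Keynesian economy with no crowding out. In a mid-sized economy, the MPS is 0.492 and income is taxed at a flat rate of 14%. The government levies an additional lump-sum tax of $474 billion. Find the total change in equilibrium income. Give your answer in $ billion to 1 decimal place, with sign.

MPC = 1 − MPS = 1 − 0.492 = 0.508.
A lump-sum tax change of +$474 billion shifts disposable income by −$474 billion; first-round consumption changes by −c × ΔT = −0.508 × (+$474 billion) = −$240.792 billion.
Expenditure multiplier = 1/(1 − c(1−t)) = 1/(1 − 0.508×0.86) = 1/0.56312 ≈ 1.776.
The tax multiplier is −c × k ≈ −0.902, so ΔY = k × (−c·ΔT) = (−$240.792 billion) / 0.56312 ≈ −$427.6 billion.

−$427.6 billion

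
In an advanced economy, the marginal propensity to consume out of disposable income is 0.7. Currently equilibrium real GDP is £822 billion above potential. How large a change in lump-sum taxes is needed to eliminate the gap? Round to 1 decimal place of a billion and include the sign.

Spending multiplier = 1/(1 − MPC) = 1/(1 − 0.7) = 1/0.3 ≈ 3.333.
Tax multiplier = −c·k = −0.7/0.3 ≈ −2.333. Need ΔY = −£822 billion, so ΔT = ΔY/(−c·k) = −(−£822 billion) × 0.3 / 0.7 ≈ +£352.3 billion.
The government should raise lump-sum taxes by £352.3 billion.

+£352.3 billion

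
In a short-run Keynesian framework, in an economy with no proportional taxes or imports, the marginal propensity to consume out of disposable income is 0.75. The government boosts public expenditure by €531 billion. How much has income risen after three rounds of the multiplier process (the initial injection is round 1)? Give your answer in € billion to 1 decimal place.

€1,227.9 billion

Round 1 adds ΔG = €531 billion; each later round is MPC = 0.75 times the previous.
After 3 rounds: 531 + 398.25 + 298.6875 = ΔG·(1 − c^3)/(1 − c) = 531 × (1 − 0.421875)/0.25 ≈ €1,227.9 billion.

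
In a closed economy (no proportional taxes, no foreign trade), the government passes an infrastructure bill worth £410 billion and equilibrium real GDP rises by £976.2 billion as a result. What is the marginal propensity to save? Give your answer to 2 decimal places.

0.42

Implied spending multiplier k = ΔY/ΔG = 976.2/410 ≈ 2.381.
Since k = 1/(1 − MPC), MPC = 1 − 1/k = 1 − ΔG/ΔY = 1 − 410/976.2 ≈ 0.58.
MPS = 1 − MPC = 0.42.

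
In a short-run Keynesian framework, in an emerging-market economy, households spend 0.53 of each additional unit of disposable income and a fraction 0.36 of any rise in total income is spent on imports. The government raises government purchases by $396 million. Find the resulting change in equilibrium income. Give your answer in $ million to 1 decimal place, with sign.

Government-spending multiplier = 1/(1 − c + m) = 1/(1 − 0.53 + 0.36) = 1/0.83 ≈ 1.205.
ΔY = k × ΔG = (+$396 million) / 0.83 ≈ +$477.1 million.

+$477.1 million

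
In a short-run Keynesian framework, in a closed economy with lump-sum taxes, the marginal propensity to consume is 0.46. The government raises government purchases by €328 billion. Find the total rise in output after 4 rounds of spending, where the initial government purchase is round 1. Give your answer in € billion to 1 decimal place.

Round 1 adds ΔG = €328 billion; each later round is MPC = 0.46 times the previous.
After 4 rounds: 328 + 150.88 + 69.4048 + 31.926208 = ΔG·(1 − c^4)/(1 − c) = 328 × (1 − 0.04477456)/0.54 ≈ €580.2 billion.

€580.2 billion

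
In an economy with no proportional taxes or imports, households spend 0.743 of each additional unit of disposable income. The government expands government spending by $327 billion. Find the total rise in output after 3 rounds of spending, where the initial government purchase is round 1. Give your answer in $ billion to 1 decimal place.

$750.5 billion

Round 1 adds ΔG = $327 billion; each later round is MPC = 0.743 times the previous.
After 3 rounds: 327 + 242.961 + 180.520023 = ΔG·(1 − c^3)/(1 − c) = 327 × (1 − 0.410172407)/0.257 ≈ $750.5 billion.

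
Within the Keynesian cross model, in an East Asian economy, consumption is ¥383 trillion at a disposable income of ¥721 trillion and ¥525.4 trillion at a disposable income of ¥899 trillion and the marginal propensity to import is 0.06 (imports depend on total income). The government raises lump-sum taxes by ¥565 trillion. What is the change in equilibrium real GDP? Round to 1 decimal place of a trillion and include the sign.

−¥1,738.5 trillion

MPC = ΔC/ΔYd = (525.4 − 383)/(899 − 721) = 142.4/178 = 0.8.
A lump-sum tax change of +¥565 trillion shifts disposable income by −¥565 trillion; first-round consumption changes by −c × ΔT = −0.8 × (+¥565 trillion) = −¥452 trillion.
Expenditure multiplier = 1/(1 − c + m) = 1/(1 − 0.8 + 0.06) = 1/0.26 ≈ 3.846.
The tax multiplier is −c × k ≈ −3.077, so ΔY = k × (−c·ΔT) = (−¥452 trillion) / 0.26 ≈ −¥1,738.5 trillion.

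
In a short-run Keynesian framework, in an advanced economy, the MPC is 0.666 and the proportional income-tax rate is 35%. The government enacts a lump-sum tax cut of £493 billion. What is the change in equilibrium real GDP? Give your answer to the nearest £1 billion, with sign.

+£579 billion

A lump-sum tax change of −£493 billion shifts disposable income by +£493 billion; first-round consumption changes by −c × ΔT = −0.666 × (−£493 billion) = +£328.338 billion.
Expenditure multiplier = 1/(1 − c(1−t)) = 1/(1 − 0.666×0.65) = 1/0.5671 ≈ 1.763.
The tax multiplier is −c × k ≈ −1.174, so ΔY = k × (−c·ΔT) = (+£328.338 billion) / 0.5671 ≈ +£579 billion.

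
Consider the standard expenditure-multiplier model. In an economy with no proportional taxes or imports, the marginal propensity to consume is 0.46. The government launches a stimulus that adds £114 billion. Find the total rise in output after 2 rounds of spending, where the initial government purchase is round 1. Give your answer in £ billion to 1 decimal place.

Round 1 adds ΔG = £114 billion; each later round is MPC = 0.46 times the previous.
After 2 rounds: 114 + 52.44 = ΔG·(1 − c^2)/(1 − c) = 114 × (1 − 0.2116)/0.54 ≈ £166.4 billion.

£166.4 billion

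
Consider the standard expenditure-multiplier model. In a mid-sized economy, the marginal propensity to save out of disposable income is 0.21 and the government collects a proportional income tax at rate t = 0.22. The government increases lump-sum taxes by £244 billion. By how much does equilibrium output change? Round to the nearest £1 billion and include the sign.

−£502 billion

MPC = 1 − MPS = 1 − 0.21 = 0.79.
A lump-sum tax change of +£244 billion shifts disposable income by −£244 billion; first-round consumption changes by −c × ΔT = −0.79 × (+£244 billion) = −£192.76 billion.
Expenditure multiplier = 1/(1 − c(1−t)) = 1/(1 − 0.79×0.78) = 1/0.3838 ≈ 2.606.
The tax multiplier is −c × k ≈ −2.058, so ΔY = k × (−c·ΔT) = (−£192.76 billion) / 0.3838 ≈ −£502 billion.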